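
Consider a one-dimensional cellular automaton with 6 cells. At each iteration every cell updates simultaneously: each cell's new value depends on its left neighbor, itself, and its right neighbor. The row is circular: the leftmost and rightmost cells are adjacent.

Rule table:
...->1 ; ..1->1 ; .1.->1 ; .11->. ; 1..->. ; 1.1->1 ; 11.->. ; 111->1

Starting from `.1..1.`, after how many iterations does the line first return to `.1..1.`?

6

iteration 1: 11.11.
iteration 2: ..1..1
iteration 3: .11.11
iteration 4: 1..1..
iteration 5: 1.11.1
iteration 6: .1..1.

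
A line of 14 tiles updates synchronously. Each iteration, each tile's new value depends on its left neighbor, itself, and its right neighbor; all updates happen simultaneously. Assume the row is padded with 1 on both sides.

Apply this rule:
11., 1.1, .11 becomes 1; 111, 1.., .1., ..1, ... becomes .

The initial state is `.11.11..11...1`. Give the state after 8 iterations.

........11...1

111111..11...1
.....1..11...1
........11...1
........11...1  (fixed point — unchanged through iteration 8)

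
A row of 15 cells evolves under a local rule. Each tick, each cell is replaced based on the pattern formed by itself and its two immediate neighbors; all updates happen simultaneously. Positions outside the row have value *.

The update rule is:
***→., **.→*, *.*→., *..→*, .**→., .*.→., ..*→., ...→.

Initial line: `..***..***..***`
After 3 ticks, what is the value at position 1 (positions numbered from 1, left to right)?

*...**...**....
**...**...**...
.**...**...**..
position 1 holds .

.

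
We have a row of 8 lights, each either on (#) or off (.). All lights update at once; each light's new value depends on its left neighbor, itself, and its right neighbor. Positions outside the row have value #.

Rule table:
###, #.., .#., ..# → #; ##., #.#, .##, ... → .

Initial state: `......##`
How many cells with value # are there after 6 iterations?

4

#....#.#
.#..##..
.###..##
..#.##.#
###.....
##.#...#
count of #: 4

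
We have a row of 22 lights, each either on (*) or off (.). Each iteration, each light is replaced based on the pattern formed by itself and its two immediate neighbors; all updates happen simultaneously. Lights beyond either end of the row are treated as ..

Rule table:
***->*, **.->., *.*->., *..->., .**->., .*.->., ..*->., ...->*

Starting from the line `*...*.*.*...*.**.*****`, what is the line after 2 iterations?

..*.......*.......***.
*...*****...*****..*..

*...*****...*****..*..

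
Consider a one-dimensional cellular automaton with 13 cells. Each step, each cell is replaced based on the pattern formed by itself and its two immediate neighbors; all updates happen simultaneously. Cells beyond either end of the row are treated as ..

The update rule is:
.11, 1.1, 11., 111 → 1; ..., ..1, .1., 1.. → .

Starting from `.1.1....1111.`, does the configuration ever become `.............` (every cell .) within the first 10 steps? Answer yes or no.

no

step 1: ..1.....1111.
step 2: ........1111.
step 3: ........1111.  (fixed point — unchanged through step 10)
step 10 is ........1111., still not uniform .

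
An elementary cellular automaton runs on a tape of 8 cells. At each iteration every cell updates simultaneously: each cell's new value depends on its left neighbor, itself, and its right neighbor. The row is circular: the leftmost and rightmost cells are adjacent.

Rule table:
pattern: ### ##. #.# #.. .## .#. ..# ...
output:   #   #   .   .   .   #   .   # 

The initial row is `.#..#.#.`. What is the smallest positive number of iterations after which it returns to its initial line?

1

iteration 1: .#..#.#.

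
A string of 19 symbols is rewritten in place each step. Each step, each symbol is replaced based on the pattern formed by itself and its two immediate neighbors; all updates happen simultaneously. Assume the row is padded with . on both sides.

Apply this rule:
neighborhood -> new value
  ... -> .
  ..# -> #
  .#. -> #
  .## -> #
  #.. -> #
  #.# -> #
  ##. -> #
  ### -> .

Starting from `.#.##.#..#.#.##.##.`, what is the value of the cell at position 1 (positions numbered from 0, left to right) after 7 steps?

step 1: ###################
step 2: #.................#
step 3: ##...............##
step 4: ###.............###
step 5: #.##...........##.#
step 6: #####.........#####
step 7: #...##.......##...#
position 1 holds .

.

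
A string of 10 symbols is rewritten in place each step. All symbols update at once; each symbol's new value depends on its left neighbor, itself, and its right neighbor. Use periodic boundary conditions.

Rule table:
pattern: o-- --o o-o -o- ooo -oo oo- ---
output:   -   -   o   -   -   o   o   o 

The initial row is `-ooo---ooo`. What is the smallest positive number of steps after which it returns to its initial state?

step 1: oo-o-o-o-o
step 2: -oo-o-o-oo
step 3: oooo-o-ooo
step 4: ---oo-oo--
step 5: oo-ooooo-o
step 6: -ooo---ooo

6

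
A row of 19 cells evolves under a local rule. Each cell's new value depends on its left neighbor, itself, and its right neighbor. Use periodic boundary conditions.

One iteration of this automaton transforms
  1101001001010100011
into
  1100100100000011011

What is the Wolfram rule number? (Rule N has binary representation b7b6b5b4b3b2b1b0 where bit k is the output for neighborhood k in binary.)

position 0: 111 → 1  (bit 7 = 1)
position 1: 110 → 1  (bit 6 = 1)
position 2: 101 → 0  (bit 5 = 0)
position 4: 100 → 1  (bit 4 = 1)
position 17: 011 → 1  (bit 3 = 1)
position 3: 010 → 0  (bit 2 = 0)
position 5: 001 → 0  (bit 1 = 0)
position 15: 000 → 1  (bit 0 = 1)
bits b7..b0 = 11011001 = 217

217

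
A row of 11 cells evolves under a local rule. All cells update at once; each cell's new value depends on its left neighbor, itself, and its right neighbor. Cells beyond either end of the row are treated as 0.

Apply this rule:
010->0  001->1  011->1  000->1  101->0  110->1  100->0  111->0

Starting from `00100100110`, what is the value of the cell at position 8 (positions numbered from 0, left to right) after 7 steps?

11001001110
11010011010
11000111000
11011101011
11010100011
11000001111
11011111001
position 8 holds 0

0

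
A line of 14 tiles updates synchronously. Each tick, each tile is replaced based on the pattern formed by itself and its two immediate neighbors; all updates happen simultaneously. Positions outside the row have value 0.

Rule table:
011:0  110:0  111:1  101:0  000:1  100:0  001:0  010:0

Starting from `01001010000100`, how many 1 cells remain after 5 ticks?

00000000110001
11111110000100
01111100110001
00111000000100
10010011110001
count of 1: 7

7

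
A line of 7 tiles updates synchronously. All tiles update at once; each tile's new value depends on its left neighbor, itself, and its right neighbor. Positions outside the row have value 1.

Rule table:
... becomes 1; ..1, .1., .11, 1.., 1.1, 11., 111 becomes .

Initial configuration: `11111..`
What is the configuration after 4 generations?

.......
.11111.
.......  (repeats generation 1; period 2)
generation 4: .11111.

.11111.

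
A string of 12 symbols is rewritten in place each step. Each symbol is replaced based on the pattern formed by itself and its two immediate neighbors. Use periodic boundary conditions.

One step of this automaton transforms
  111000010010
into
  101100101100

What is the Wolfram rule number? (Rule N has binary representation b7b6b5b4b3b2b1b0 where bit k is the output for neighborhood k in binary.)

position 1: 111 → 0  (bit 7 = 0)
position 2: 110 → 1  (bit 6 = 1)
position 11: 101 → 0  (bit 5 = 0)
position 3: 100 → 1  (bit 4 = 1)
position 0: 011 → 1  (bit 3 = 1)
position 7: 010 → 0  (bit 2 = 0)
position 6: 001 → 1  (bit 1 = 1)
position 4: 000 → 0  (bit 0 = 0)
bits b7..b0 = 01011010 = 90

90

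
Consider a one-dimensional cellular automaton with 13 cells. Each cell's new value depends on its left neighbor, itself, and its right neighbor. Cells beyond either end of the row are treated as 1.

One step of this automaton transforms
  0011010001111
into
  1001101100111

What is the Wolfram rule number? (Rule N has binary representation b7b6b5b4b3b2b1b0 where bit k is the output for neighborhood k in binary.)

241

position 10: 111 → 1  (bit 7 = 1)
position 3: 110 → 1  (bit 6 = 1)
position 4: 101 → 1  (bit 5 = 1)
position 0: 100 → 1  (bit 4 = 1)
position 2: 011 → 0  (bit 3 = 0)
position 5: 010 → 0  (bit 2 = 0)
position 1: 001 → 0  (bit 1 = 0)
position 7: 000 → 1  (bit 0 = 1)
bits b7..b0 = 11110001 = 241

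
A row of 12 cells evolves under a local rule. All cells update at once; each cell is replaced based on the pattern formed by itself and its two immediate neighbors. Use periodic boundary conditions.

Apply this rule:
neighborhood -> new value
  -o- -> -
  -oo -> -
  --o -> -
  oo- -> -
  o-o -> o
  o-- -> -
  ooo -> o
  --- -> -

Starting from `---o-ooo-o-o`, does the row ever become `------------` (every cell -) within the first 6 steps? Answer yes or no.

step 1: ----o-o-o-o-
step 2: -----o-o-o--
step 3: ------o-o---
step 4: -------o----
step 5: ------------
all cells are - at step 5

yes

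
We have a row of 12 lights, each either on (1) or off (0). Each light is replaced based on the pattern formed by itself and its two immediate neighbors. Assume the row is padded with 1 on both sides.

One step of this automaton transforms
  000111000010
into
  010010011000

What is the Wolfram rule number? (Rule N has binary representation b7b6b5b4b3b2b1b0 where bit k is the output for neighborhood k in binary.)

position 4: 111 → 1  (bit 7 = 1)
position 5: 110 → 0  (bit 6 = 0)
position 11: 101 → 0  (bit 5 = 0)
position 0: 100 → 0  (bit 4 = 0)
position 3: 011 → 0  (bit 3 = 0)
position 10: 010 → 0  (bit 2 = 0)
position 2: 001 → 0  (bit 1 = 0)
position 1: 000 → 1  (bit 0 = 1)
bits b7..b0 = 10000001 = 129

129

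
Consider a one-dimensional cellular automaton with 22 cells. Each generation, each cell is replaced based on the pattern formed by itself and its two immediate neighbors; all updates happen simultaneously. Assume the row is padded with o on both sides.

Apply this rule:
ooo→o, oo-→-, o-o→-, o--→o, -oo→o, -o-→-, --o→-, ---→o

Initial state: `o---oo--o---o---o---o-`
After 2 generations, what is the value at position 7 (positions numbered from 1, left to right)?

-oo-o-o--oo--oo--oo---
-o-----o-o-o-o-o-o-oo-
position 7 holds -

-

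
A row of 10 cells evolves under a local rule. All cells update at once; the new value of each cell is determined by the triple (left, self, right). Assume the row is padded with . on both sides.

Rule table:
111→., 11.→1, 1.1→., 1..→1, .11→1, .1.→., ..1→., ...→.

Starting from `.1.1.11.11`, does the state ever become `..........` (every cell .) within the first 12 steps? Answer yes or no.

.....11.11
.....11.11  (fixed point — unchanged through step 12)
step 12 is .....11.11, still not uniform .

no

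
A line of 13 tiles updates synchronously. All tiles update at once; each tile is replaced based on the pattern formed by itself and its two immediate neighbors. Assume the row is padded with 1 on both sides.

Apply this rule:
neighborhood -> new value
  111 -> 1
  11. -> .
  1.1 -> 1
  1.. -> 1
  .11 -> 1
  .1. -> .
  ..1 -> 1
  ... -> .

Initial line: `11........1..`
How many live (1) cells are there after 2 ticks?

6

1.1......1.11
.1.1....1.111
count of 1: 6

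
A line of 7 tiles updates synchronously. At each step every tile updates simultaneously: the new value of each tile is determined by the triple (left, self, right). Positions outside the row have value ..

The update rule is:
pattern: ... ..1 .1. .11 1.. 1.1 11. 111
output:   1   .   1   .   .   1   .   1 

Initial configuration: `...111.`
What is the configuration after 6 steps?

11..1..
....1.1
111.111
.1.1.1.
.11111.
..111..

..111..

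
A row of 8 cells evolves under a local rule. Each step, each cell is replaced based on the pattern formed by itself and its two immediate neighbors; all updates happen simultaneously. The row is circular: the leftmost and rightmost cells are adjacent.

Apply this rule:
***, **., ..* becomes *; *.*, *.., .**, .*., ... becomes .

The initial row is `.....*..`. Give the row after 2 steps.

....*...
...*....

...*....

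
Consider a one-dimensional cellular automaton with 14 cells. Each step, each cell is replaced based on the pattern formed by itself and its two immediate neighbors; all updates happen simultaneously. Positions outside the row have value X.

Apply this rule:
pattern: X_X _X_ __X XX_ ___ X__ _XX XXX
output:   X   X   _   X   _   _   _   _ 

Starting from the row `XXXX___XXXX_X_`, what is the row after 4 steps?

___X__________

___X______XXXX
___X__________
___X__________  (fixed point — unchanged through step 4)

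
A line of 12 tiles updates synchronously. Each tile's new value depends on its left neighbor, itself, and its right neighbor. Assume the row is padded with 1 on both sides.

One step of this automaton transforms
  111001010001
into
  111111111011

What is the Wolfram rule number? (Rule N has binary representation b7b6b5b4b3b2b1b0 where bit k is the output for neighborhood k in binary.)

position 0: 111 → 1  (bit 7 = 1)
position 2: 110 → 1  (bit 6 = 1)
position 6: 101 → 1  (bit 5 = 1)
position 3: 100 → 1  (bit 4 = 1)
position 11: 011 → 1  (bit 3 = 1)
position 5: 010 → 1  (bit 2 = 1)
position 4: 001 → 1  (bit 1 = 1)
position 9: 000 → 0  (bit 0 = 0)
bits b7..b0 = 11111110 = 254

254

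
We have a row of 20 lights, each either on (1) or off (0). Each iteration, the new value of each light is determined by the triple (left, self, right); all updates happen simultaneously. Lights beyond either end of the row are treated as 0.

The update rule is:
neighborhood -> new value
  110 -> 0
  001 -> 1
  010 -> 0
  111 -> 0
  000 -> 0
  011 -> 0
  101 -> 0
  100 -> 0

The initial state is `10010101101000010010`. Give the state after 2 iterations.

01000000000001001000

00100000000000100100
01000000000001001000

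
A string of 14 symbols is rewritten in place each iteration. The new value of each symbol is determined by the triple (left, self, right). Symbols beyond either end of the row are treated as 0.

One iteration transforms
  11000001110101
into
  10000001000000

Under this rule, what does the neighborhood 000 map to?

0

At position 3 the neighborhood is 000; the next row has 0 there.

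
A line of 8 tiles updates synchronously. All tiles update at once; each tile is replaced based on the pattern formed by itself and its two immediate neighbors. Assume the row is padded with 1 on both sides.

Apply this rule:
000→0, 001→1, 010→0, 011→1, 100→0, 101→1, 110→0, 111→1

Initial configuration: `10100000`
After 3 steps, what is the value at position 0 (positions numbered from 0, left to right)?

01000001
10000011
00000111
position 0 holds 0

0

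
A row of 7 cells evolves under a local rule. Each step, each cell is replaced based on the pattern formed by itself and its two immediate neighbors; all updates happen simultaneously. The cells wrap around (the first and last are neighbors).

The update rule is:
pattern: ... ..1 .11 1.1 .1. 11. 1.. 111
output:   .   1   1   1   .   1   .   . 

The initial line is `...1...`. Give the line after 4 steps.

......1

..1....
.1.....
1......
......1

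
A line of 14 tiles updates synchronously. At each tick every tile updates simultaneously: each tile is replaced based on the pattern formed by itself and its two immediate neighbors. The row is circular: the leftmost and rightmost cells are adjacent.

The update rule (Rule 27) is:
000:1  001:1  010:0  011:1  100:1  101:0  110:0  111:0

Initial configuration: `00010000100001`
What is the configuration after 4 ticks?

01000100001000

tick 1: 11101111011110
tick 2: 10001000010000
tick 3: 01110111101111
tick 4: 01000100001000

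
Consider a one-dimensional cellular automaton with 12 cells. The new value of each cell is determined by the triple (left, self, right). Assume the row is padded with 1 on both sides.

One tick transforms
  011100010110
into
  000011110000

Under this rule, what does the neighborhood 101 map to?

At position 0 the neighborhood is 101; the next row has 0 there.

0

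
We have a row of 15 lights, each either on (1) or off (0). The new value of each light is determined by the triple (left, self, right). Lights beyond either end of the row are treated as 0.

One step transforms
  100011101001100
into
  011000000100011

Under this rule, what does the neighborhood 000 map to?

At position 2 the neighborhood is 000; the next row has 1 there.

1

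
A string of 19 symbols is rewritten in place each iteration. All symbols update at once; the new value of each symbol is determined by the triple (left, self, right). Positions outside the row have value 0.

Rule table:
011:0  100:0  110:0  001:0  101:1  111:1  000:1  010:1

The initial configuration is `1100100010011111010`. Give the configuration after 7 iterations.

1010110011111111100

0000101010001110110
1110111110100101000
0101011101100111011
0111101010000010100
0011011110111011101
1000101101010101011
1010110011111111100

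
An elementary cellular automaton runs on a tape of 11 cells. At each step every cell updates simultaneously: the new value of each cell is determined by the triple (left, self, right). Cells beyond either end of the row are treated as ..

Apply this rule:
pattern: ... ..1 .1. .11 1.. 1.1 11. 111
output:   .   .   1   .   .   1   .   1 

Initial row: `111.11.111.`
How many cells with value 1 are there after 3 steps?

2

.1.1..1.1..
.111..111..
..1....1...
count of 1: 2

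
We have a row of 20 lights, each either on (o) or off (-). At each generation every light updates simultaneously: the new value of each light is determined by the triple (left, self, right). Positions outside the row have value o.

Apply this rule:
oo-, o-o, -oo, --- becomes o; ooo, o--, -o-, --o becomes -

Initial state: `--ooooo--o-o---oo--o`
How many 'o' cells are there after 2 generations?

6

--o---o---o--o-oo--o
----o---o-----ooo--o
count of o: 6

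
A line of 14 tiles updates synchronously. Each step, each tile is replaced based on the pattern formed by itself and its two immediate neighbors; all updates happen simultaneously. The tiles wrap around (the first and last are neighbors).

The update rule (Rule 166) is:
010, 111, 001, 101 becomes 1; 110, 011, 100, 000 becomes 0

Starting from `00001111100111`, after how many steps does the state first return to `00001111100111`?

00010111001010
00111010011110
01010110101100
11111001110000
01110010100001
10100111100011
01101011000101
10011100001111
00101000010111
01111000111010
10110001010110
11000011111001
10000101110010
10001110100111
00010101101011
00111110011100
01011100101000
11101001111000
01011010110001
11100111000011
11001010000101
10011110001110
10101100010101
01110000111110
10100001011100
11100011101001
11000101011010
00001111100111

28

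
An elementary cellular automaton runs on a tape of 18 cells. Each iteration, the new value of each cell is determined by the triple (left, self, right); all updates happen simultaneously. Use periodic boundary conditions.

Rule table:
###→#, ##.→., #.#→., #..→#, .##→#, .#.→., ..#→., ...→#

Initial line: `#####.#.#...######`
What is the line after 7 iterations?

##.#..##..#.####..

iteration 1: ####.....##.######
iteration 2: ###.####.#..######
iteration 3: ##..###...#.######
iteration 4: #.#.##.##...######
iteration 5: ....#..#.##.######
iteration 6: ###..#...#..#####.
iteration 7: ##.#..##..#.####..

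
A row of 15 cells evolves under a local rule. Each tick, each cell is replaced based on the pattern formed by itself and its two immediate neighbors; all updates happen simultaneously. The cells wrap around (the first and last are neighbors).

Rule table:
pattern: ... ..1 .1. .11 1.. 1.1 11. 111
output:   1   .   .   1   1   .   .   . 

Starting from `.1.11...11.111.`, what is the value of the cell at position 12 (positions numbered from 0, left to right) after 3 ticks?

.

...1.11.1..1..1
11...1...1..1..
1.11..11..1..1.
position 12 holds .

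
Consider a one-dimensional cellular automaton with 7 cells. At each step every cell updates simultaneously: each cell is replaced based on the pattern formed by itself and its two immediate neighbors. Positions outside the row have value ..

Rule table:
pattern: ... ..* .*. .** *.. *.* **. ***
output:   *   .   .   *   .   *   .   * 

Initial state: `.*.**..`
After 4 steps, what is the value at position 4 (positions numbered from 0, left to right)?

step 1: ..**..*
step 2: *.*....
step 3: .*..***
step 4: ....**.
position 4 holds *

*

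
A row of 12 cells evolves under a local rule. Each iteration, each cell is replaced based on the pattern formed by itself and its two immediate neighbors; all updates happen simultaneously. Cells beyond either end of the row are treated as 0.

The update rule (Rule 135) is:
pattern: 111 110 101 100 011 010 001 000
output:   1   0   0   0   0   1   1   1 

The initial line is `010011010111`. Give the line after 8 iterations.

101101110100

iteration 1: 110100010010
iteration 2: 000101110110
iteration 3: 111100100000
iteration 4: 011001101111
iteration 5: 100010000110
iteration 6: 101110111000
iteration 7: 100100010011
iteration 8: 101101110100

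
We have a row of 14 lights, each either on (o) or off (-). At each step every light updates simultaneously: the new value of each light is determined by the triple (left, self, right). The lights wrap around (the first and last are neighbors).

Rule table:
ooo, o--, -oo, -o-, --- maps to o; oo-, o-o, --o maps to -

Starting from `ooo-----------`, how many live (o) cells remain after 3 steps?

oo-oooooooooo-
o--ooooooooo--
oo-oooooooo-o-
count of o: 11

11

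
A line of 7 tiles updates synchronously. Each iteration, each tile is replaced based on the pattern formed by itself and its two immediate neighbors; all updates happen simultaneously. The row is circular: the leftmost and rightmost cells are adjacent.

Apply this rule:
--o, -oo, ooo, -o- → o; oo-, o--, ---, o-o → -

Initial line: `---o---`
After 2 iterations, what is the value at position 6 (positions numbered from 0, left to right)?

iteration 1: --oo---
iteration 2: -oo----
position 6 holds -

-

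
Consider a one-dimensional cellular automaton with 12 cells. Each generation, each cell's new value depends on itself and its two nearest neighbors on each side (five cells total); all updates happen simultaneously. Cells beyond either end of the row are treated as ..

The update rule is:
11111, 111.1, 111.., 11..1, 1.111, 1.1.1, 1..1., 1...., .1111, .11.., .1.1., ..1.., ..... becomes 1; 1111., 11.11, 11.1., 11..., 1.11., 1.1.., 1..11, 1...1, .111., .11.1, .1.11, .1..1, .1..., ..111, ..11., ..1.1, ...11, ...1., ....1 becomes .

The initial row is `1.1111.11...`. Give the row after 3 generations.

11111..1...1

generation 1: ..11.1..1.11
generation 2: .......1...1
generation 3: 11111..1...1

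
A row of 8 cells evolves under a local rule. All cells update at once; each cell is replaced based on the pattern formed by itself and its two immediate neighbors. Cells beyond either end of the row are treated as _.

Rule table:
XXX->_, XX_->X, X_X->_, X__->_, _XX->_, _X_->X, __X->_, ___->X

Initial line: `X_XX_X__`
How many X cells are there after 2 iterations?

X__X_X_X
X__X_X_X
count of X: 4

4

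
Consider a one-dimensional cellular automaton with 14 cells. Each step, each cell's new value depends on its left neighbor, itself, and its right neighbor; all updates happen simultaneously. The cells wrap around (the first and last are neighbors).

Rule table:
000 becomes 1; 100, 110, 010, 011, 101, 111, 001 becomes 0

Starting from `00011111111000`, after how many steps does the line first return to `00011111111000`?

2

11000000000011
00011111111000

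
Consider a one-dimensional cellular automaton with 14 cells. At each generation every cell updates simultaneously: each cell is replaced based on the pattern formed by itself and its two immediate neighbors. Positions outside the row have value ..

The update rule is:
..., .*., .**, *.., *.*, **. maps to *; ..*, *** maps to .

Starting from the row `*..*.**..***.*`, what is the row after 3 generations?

*..***.*...***

generation 1: **.*****.*.***
generation 2: ****...*****.*
generation 3: *..***.*...***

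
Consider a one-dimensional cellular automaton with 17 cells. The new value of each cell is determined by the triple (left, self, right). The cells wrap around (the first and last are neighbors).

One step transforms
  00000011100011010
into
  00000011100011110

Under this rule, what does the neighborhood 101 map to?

At position 14 the neighborhood is 101; the next row has 1 there.

1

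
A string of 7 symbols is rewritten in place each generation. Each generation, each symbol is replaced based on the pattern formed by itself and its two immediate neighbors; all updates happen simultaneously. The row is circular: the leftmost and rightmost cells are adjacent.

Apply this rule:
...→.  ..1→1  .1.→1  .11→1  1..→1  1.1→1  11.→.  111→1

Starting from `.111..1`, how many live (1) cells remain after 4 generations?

6

111.111
11.1111
1.11111
.111111
count of 1: 6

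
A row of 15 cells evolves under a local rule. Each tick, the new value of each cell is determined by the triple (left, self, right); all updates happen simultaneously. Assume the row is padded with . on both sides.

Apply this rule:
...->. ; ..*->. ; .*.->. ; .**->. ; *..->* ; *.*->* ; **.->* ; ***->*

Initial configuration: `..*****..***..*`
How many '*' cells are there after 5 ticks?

6

...*****..***..
....*****..***.
.....*****..***
......*****..**
.......*****..*
count of *: 6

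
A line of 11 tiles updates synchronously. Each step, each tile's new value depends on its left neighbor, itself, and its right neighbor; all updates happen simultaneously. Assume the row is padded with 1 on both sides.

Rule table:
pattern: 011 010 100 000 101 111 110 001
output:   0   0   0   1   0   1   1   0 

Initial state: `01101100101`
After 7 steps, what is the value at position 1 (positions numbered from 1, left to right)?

0

00100100000
00000001110
01111100110
00111100010
00011101000
01001100010
00000101000
position 1 holds 0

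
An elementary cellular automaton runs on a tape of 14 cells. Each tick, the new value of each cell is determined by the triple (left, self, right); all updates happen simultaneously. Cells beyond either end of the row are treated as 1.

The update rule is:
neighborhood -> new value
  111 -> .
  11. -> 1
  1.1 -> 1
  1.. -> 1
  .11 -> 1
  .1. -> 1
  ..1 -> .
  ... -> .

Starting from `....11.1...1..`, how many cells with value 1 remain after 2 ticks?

1...11111..11.
11..1...11.111
count of 1: 8

8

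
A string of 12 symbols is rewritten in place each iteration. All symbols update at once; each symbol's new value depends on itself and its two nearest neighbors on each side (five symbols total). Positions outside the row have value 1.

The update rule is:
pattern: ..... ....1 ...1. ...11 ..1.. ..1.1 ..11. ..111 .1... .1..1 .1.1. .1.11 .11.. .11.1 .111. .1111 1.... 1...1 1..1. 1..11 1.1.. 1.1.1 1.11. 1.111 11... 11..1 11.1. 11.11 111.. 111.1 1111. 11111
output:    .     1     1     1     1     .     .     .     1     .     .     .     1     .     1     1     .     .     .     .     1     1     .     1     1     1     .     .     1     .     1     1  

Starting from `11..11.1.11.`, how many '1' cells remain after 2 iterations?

111....1....
1111.1111.11
count of 1: 10

10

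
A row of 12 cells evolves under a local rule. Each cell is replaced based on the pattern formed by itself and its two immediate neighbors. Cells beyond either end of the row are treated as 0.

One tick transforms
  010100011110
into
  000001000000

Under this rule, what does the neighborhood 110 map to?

At position 10 the neighborhood is 110; the next row has 0 there.

0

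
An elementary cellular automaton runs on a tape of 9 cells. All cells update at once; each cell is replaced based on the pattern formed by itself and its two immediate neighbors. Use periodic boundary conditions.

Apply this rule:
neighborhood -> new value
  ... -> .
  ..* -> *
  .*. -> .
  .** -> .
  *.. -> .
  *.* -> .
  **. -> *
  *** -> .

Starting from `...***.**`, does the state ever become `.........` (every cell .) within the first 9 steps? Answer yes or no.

step 1: ..*..*..*
step 2: .*..*..*.
step 3: *..*..*..
step 4: ..*..*..*  (repeats step 1; period 3)
step 9: *..*..*..
step 9 is *..*..*.., still not uniform .

no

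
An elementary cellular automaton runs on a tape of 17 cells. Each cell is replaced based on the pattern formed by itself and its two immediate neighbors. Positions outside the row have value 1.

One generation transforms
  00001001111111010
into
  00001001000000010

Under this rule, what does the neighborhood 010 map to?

At position 4 the neighborhood is 010; the next row has 1 there.

1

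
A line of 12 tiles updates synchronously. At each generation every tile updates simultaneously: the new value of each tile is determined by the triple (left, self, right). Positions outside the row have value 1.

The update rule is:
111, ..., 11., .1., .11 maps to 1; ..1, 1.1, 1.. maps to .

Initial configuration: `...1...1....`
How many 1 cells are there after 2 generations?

.1.1.1.1.11.
.1.1.1.1.11.
count of 1: 6

6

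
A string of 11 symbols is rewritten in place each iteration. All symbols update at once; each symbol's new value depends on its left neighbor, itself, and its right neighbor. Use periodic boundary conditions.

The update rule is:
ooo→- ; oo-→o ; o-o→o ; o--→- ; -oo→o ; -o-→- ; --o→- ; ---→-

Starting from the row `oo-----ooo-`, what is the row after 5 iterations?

oo-----o-oo
-o------oo-
--------oo-
--------oo-  (fixed point — unchanged through iteration 5)

--------oo-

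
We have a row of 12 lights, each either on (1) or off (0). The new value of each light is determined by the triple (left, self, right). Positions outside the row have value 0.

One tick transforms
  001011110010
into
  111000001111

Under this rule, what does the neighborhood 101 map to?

0

At position 3 the neighborhood is 101; the next row has 0 there.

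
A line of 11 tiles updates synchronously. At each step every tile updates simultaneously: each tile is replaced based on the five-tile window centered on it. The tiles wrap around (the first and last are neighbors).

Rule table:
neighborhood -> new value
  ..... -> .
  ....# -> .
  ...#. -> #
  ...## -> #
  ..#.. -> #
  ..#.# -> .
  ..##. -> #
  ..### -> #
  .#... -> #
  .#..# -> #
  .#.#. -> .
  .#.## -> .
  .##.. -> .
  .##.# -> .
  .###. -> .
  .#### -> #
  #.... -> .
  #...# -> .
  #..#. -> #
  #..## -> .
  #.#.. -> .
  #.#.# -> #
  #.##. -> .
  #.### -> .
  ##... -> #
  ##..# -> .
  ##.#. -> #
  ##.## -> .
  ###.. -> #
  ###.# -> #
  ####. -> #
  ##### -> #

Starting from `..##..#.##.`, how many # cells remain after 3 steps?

step 1: .##..#....#
step 2: ....###..#.
step 3: ...##.#.###
count of #: 6

6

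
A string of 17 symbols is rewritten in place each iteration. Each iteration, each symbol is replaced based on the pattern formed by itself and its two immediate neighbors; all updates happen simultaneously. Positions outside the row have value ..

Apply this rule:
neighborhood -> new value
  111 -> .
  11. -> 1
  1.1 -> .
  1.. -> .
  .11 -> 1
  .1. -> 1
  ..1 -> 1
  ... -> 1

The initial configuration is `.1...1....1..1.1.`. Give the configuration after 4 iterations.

11.111.1111.11.1.
11.1.1.1..1.11.1.
11.1.1.1.11.11.1.
11.1.1.1.11.11.1.

11.1.1.1.11.11.1.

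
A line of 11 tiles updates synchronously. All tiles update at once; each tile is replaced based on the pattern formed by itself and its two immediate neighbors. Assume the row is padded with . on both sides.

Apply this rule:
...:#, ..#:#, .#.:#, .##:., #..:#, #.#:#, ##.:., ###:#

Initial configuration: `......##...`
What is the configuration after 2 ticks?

.####.##.#.

######..###
.####.##.#.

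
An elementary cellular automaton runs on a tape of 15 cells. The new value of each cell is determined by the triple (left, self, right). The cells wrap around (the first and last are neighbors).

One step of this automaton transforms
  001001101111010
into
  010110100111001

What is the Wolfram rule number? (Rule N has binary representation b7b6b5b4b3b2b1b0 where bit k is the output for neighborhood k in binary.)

position 9: 111 → 1  (bit 7 = 1)
position 6: 110 → 1  (bit 6 = 1)
position 7: 101 → 0  (bit 5 = 0)
position 3: 100 → 1  (bit 4 = 1)
position 5: 011 → 0  (bit 3 = 0)
position 2: 010 → 0  (bit 2 = 0)
position 1: 001 → 1  (bit 1 = 1)
position 0: 000 → 0  (bit 0 = 0)
bits b7..b0 = 11010010 = 210

210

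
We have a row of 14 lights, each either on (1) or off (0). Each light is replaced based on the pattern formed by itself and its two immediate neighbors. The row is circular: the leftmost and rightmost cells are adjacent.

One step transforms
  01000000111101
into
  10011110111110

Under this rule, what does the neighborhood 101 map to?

1

At position 0 the neighborhood is 101; the next row has 1 there.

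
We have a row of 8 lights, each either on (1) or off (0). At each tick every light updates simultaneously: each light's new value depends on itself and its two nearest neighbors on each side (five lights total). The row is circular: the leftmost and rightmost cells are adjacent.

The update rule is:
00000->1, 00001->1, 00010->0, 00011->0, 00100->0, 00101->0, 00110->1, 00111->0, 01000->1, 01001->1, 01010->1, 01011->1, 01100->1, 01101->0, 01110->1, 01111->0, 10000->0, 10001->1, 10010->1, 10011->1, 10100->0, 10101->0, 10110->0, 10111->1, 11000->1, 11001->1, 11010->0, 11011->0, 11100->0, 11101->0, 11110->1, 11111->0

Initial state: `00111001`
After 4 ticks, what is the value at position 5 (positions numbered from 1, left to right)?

1

tick 1: 11010110
tick 2: 00001000
tick 3: 11100101
tick 4: 01011011
position 5 holds 1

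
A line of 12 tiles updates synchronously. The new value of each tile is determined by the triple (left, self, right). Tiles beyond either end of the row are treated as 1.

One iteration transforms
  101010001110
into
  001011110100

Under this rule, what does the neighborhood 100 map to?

1

At position 5 the neighborhood is 100; the next row has 1 there.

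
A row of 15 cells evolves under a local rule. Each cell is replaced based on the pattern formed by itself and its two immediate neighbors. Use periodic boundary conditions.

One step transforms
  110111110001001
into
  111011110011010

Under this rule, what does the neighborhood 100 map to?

At position 8 the neighborhood is 100; the next row has 0 there.

0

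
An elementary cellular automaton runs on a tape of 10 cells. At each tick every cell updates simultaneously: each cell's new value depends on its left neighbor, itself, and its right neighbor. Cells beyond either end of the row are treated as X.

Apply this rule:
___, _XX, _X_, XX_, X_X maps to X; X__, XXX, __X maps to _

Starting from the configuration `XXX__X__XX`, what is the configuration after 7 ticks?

__X__X__X_
__X__X__XX
__X__X__X_  (repeats tick 1; period 2)
tick 7: __X__X__X_

__X__X__X_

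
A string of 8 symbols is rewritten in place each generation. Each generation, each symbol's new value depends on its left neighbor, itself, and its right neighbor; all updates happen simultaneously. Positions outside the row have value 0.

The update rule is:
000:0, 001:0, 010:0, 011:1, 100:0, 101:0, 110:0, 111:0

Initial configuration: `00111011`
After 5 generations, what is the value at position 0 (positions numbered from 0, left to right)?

0

00100010
00000000
00000000  (fixed point — unchanged through generation 5)
position 0 holds 0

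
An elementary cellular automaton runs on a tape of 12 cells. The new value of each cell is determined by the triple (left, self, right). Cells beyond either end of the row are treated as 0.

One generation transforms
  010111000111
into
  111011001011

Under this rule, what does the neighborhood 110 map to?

At position 5 the neighborhood is 110; the next row has 1 there.

1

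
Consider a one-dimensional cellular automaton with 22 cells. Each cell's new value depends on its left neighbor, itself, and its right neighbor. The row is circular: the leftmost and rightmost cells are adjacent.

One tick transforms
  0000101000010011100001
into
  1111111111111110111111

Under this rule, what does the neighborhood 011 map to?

At position 14 the neighborhood is 011; the next row has 1 there.

1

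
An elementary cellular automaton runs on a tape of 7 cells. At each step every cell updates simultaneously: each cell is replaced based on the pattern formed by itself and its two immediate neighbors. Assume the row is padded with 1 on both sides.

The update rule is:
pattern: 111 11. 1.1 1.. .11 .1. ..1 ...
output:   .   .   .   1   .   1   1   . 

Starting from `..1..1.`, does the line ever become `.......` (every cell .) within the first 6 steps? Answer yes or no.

yes

111111.
.......
all cells are . at step 2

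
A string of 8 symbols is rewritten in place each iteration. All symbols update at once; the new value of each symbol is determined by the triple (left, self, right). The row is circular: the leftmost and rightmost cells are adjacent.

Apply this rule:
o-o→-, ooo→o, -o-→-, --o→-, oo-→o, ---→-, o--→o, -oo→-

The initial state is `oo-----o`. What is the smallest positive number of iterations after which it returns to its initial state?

iteration 1: ooo-----
iteration 2: -ooo----
iteration 3: --ooo---
iteration 4: ---ooo--
iteration 5: ----ooo-
iteration 6: -----ooo
iteration 7: o-----oo
iteration 8: oo-----o

8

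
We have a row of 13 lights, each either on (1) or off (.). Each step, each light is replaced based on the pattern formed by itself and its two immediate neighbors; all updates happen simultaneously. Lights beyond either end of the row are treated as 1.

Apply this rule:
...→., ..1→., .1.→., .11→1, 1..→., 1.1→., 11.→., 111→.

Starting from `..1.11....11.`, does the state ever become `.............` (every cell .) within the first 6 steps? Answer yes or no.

....1.....1..
.............
all cells are . at step 2

yes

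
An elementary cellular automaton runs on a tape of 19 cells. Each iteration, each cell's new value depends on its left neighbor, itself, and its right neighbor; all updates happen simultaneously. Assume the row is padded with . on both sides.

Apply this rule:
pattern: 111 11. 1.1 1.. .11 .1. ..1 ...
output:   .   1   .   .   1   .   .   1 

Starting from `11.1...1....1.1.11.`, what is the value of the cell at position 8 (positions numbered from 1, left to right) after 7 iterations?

11...1...11.....11.
11.1...1.11.111.11.
11...1...11.1.1.11.
11.1...1.11.....11.
11...1...11.111.11.
11.1...1.11.1.1.11.
11...1...11.....11.
position 8 holds .

.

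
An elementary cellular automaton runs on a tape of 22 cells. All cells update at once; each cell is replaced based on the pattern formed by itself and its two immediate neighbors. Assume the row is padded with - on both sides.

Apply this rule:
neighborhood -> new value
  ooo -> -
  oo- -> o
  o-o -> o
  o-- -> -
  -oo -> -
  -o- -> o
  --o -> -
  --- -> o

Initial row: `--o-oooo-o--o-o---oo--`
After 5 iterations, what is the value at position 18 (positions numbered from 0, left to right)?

iteration 1: o-oo---ooo--ooo-o--o-o
iteration 2: oo-o-o---o----ooo--ooo
iteration 3: -ooooo-o-o-oo---o----o
iteration 4: -----oooooo-o-o-o-oo-o
iteration 5: oooo------oooooooo-ooo
position 18 holds -

-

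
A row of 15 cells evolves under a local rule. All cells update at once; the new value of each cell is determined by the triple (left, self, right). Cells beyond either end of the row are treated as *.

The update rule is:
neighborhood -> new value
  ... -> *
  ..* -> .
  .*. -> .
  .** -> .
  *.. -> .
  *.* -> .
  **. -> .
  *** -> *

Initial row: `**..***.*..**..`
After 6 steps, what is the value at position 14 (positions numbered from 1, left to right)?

*....*.........
..**...*******.
.....*..*****..
.***.....***...
..*..***..*..*.
......*........
position 14 holds .

.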